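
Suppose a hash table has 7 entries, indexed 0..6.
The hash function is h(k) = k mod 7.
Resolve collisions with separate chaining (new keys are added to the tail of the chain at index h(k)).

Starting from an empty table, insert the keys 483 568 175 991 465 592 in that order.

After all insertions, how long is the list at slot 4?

483 → bucket 0
568 → bucket 1
175 → bucket 0 (collision)
991 → bucket 4
465 → bucket 3
592 → bucket 4 (collision)
Final buckets:
0: 483 -> 175
1: 568
2: -
3: 465
4: 991 -> 592
5: -
6: -

2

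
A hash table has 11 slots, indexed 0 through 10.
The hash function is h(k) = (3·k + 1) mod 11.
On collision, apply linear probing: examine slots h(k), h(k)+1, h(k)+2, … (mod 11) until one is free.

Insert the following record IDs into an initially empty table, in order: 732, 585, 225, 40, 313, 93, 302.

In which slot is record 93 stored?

9

732 hashes to 8; slot 8 is free → place at 8.
585 hashes to 7; slot 7 is free → place at 7.
225 hashes to 5; slot 5 is free → place at 5.
40 hashes to 0; slot 0 is free → place at 0.
313 hashes to 5; 5 taken → place at 6.
93 hashes to 5; 5,6,7,8 taken → place at 9.
302 hashes to 5; 5,6,7,8,9 taken → place at 10.
Table: [40, ∅, ∅, ∅, ∅, 225, 313, 585, 732, 93, 302]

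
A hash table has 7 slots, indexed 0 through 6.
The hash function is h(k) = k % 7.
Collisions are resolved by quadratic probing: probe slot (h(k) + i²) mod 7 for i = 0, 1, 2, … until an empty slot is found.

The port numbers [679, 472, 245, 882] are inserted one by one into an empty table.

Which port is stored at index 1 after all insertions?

245

Insert 679: h=0, slot 0 empty → index 0.
Insert 472: h=3, slot 3 empty → index 3.
Insert 245: h=0, slot 0 occupied → index 1.
Insert 882: h=0, slots 0,1 occupied → index 4.
Table: [679, 245, _, 472, 882, _, _]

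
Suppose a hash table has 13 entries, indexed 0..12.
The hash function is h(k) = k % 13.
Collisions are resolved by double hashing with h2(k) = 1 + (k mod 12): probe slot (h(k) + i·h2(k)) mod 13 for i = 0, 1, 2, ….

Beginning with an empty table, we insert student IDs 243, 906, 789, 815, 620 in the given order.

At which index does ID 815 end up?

243 hashes to 9; slot 9 is free => place at 9.
906 hashes to 9, h2=7; 9 taken => place at 3.
789 hashes to 9, h2=10; 9 taken => place at 6.
815 hashes to 9, h2=12; 9 taken => place at 8.
620 hashes to 9, h2=9; 9 taken => place at 5.
Table: [-, -, -, 906, -, 620, 789, -, 815, 243, -, -, -]

8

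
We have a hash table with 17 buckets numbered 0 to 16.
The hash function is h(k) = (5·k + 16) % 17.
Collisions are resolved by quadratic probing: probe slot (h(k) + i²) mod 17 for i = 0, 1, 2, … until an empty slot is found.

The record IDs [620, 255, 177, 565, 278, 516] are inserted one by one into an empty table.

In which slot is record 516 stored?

620: h=5 → slot 5
255: h=16 → slot 16
177: h=0 → slot 0
565: h=2 → slot 2
278: h=12 → slot 12
516: h=12, probe 12,13 → slot 13
Table: [177, _, 565, _, _, 620, _, _, _, _, _, _, 278, 516, _, _, 255]

13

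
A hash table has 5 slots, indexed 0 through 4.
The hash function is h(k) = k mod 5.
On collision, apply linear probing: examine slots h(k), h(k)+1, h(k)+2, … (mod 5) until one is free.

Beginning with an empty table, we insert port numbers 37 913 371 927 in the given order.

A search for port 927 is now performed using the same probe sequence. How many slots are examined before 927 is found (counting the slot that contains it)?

3

Insert 37: h=2, slot 2 empty => index 2.
Insert 913: h=3, slot 3 empty => index 3.
Insert 371: h=1, slot 1 empty => index 1.
Insert 927: h=2, slots 2,3 occupied => index 4.
Table: [., 371, 37, 913, 927]
Lookup 927: h=2, probe 2,3,4 → found at 4.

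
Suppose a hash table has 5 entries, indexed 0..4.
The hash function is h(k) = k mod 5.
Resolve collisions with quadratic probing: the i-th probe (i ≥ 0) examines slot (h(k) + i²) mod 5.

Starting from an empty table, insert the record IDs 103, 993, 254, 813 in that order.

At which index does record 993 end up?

4

Insert 103: h=3, slot 3 empty → index 3.
Insert 993: h=3, slot 3 occupied → index 4.
Insert 254: h=4, slot 4 occupied → index 0.
Insert 813: h=3, slots 3,4 occupied → index 2.
Table: [254, —, 813, 103, 993]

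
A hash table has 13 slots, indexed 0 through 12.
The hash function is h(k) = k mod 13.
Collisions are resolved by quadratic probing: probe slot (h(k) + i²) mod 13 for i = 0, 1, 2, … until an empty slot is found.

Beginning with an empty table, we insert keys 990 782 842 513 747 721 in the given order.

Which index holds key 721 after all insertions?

9

990 hashes to 2; slot 2 is free -> place at 2.
782 hashes to 2; 2 taken -> place at 3.
842 hashes to 10; slot 10 is free -> place at 10.
513 hashes to 6; slot 6 is free -> place at 6.
747 hashes to 6; 6 taken -> place at 7.
721 hashes to 6; 6,7,10,2 taken -> place at 9.
Table: [-, -, 990, 782, -, -, 513, 747, -, 721, 842, -, -]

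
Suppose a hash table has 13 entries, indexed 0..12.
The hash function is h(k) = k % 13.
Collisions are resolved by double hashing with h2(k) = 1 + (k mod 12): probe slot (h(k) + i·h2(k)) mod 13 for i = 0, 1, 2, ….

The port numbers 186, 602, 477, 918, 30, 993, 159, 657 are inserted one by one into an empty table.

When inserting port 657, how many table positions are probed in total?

Insert 186: h=4, slot 4 empty → index 4.
Insert 602: h=4, h2=3, slot 4 occupied → index 7.
Insert 477: h=9, slot 9 empty → index 9.
Insert 918: h=8, slot 8 empty → index 8.
Insert 30: h=4, h2=7, slot 4 occupied → index 11.
Insert 993: h=5, slot 5 empty → index 5.
Insert 159: h=3, slot 3 empty → index 3.
Insert 657: h=7, h2=10, slots 7,4 occupied → index 1.
Table: [., 657, ., 159, 186, 993, ., 602, 918, 477, ., 30, .]

3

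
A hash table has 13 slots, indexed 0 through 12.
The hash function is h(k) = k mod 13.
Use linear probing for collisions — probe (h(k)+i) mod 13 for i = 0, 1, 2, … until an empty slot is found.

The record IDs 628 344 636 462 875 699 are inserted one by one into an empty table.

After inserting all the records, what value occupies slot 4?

Insert 628: h=4, slot 4 empty -> index 4.
Insert 344: h=6, slot 6 empty -> index 6.
Insert 636: h=12, slot 12 empty -> index 12.
Insert 462: h=7, slot 7 empty -> index 7.
Insert 875: h=4, slot 4 occupied -> index 5.
Insert 699: h=10, slot 10 empty -> index 10.
Table: [∅, ∅, ∅, ∅, 628, 875, 344, 462, ∅, ∅, 699, ∅, 636]

628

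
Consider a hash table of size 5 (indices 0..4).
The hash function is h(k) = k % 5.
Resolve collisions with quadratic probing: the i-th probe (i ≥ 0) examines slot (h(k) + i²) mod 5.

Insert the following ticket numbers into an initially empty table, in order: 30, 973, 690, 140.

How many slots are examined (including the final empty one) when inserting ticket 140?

3

30 hashes to 0; slot 0 is free => place at 0.
973 hashes to 3; slot 3 is free => place at 3.
690 hashes to 0; 0 taken => place at 1.
140 hashes to 0; 0,1 taken => place at 4.
Table: [30, 690, _, 973, 140]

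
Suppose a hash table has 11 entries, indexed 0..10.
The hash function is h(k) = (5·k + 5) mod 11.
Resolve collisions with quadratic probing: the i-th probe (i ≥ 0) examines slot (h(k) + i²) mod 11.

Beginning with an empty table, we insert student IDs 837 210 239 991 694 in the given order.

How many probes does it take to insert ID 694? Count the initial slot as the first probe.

837 hashes to 10; slot 10 is free => place at 10.
210 hashes to 10; 10 taken => place at 0.
239 hashes to 1; slot 1 is free => place at 1.
991 hashes to 10; 10,0 taken => place at 3.
694 hashes to 10; 10,0,3 taken => place at 8.
Table: [210, 239, _, 991, _, _, _, _, 694, _, 837]

4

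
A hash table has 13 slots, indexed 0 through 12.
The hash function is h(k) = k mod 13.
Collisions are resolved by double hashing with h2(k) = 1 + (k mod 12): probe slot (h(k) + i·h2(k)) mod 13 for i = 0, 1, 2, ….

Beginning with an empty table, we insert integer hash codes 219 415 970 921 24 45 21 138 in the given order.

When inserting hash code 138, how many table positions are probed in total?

3

Insert 219: h=11, slot 11 empty -> index 11.
Insert 415: h=12, slot 12 empty -> index 12.
Insert 970: h=8, slot 8 empty -> index 8.
Insert 921: h=11, h2=10, slots 11,8 occupied -> index 5.
Insert 24: h=11, h2=1, slots 11,12 occupied -> index 0.
Insert 45: h=6, slot 6 empty -> index 6.
Insert 21: h=8, h2=10, slots 8,5 occupied -> index 2.
Insert 138: h=8, h2=7, slots 8,2 occupied -> index 9.
Table: [24, ∅, 21, ∅, ∅, 921, 45, ∅, 970, 138, ∅, 219, 415]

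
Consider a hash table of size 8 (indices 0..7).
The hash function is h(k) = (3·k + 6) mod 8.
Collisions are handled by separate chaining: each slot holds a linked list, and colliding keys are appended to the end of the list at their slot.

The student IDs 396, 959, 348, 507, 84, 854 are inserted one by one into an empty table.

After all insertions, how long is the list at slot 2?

3

Insert 396: h=2, bucket 2 empty -> new chain.
Insert 959: h=3, bucket 3 empty -> new chain.
Insert 348: h=2, bucket 2 nonempty -> append to chain.
Insert 507: h=7, bucket 7 empty -> new chain.
Insert 84: h=2, bucket 2 nonempty -> append to chain.
Insert 854: h=0, bucket 0 empty -> new chain.
Final buckets:
0: 854
1: _
2: 396 -> 348 -> 84
3: 959
4: _
5: _
6: _
7: 507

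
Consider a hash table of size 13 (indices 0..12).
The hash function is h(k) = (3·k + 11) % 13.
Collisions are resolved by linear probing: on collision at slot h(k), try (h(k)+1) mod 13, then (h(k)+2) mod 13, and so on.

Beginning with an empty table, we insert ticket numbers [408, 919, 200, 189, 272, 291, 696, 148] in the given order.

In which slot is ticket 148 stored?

408: h=0 -> slot 0
919: h=12 -> slot 12
200: h=0, probe 0,1 -> slot 1
189: h=6 -> slot 6
272: h=8 -> slot 8
291: h=0, probe 0,1,2 -> slot 2
696: h=6, probe 6,7 -> slot 7
148: h=0, probe 0,1,2,3 -> slot 3
Table: [408, 200, 291, 148, _, _, 189, 696, 272, _, _, _, 919]

3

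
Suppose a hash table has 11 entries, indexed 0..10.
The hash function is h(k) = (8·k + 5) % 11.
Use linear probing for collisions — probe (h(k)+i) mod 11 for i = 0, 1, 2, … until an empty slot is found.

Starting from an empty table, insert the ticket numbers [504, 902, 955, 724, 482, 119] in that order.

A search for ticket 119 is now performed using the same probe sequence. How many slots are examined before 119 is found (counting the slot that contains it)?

5

504 hashes to 0; slot 0 is free → place at 0.
902 hashes to 5; slot 5 is free → place at 5.
955 hashes to 0; 0 taken → place at 1.
724 hashes to 0; 0,1 taken → place at 2.
482 hashes to 0; 0,1,2 taken → place at 3.
119 hashes to 0; 0,1,2,3 taken → place at 4.
Table: [504, 955, 724, 482, 119, 902, _, _, _, _, _]
Lookup 119: h=0, probe 0,1,2,3,4 → found at 4.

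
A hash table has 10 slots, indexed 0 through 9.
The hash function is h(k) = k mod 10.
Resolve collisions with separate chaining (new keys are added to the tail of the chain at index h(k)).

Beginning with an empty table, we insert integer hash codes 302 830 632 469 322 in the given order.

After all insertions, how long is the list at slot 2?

302 → bucket 2
830 → bucket 0
632 → bucket 2 (collision)
469 → bucket 9
322 → bucket 2 (collision)
Final buckets:
0: 830
1: .
2: 302 -> 632 -> 322
3: .
4: .
5: .
6: .
7: .
8: .
9: 469

3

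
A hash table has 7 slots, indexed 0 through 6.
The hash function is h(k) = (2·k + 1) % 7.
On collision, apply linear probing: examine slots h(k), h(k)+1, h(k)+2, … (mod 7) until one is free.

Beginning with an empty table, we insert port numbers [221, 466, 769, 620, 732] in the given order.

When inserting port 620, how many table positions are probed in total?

Insert 221: h=2, slot 2 empty => index 2.
Insert 466: h=2, slot 2 occupied => index 3.
Insert 769: h=6, slot 6 empty => index 6.
Insert 620: h=2, slots 2,3 occupied => index 4.
Insert 732: h=2, slots 2,3,4 occupied => index 5.
Table: [., ., 221, 466, 620, 732, 769]

3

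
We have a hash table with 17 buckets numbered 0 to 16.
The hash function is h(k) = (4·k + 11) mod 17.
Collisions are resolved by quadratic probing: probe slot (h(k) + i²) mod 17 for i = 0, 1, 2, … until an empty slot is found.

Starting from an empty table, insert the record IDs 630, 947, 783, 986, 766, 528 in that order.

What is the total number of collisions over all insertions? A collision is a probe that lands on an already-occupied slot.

6

630: h=15 → slot 15
947: h=8 → slot 8
783: h=15, probe 15,16 → slot 16
986: h=11 → slot 11
766: h=15, probe 15,16,2 → slot 2
528: h=15, probe 15,16,2,7 → slot 7
Table: [_, _, 766, _, _, _, _, 528, 947, _, _, 986, _, _, _, 630, 783]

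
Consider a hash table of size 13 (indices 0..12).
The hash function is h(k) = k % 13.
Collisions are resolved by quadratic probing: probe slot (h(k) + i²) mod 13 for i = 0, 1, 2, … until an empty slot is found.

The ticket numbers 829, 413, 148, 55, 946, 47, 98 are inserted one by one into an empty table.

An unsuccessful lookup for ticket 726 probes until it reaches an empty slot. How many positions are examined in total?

829: h=10 → slot 10
413: h=10, probe 10,11 → slot 11
148: h=5 → slot 5
55: h=3 → slot 3
946: h=10, probe 10,11,1 → slot 1
47: h=8 → slot 8
98: h=7 → slot 7
Table: [—, 946, —, 55, —, 148, —, 98, 47, —, 829, 413, —]
Lookup 726: h=11, probe 11,12 → slot 12 empty, not found.

2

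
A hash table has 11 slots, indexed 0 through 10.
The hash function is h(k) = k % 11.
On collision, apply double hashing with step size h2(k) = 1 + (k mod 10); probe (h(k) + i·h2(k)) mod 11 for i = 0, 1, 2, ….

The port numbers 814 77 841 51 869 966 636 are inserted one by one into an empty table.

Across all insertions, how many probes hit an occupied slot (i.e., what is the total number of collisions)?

814: h=0 -> slot 0
77: h=0, h2=8, probe 0,8 -> slot 8
841: h=5 -> slot 5
51: h=7 -> slot 7
869: h=0, h2=10, probe 0,10 -> slot 10
966: h=9 -> slot 9
636: h=9, h2=7, probe 9,5,1 -> slot 1
Table: [814, 636, _, _, _, 841, _, 51, 77, 966, 869]

4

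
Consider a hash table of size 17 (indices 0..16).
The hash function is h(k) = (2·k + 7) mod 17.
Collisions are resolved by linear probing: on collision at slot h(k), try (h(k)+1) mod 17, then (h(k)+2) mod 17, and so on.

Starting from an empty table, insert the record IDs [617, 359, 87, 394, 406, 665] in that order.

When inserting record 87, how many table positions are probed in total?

2

617: h=0 => slot 0
359: h=11 => slot 11
87: h=11, probe 11,12 => slot 12
394: h=13 => slot 13
406: h=3 => slot 3
665: h=11, probe 11,12,13,14 => slot 14
Table: [617, —, —, 406, —, —, —, —, —, —, —, 359, 87, 394, 665, —, —]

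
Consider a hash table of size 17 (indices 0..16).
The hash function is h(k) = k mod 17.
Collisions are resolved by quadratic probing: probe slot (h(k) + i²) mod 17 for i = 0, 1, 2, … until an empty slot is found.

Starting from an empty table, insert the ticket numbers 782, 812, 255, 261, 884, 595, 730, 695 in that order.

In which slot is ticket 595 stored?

9

782: h=0 => slot 0
812: h=13 => slot 13
255: h=0, probe 0,1 => slot 1
261: h=6 => slot 6
884: h=0, probe 0,1,4 => slot 4
595: h=0, probe 0,1,4,9 => slot 9
730: h=16 => slot 16
695: h=15 => slot 15
Table: [782, 255, ., ., 884, ., 261, ., ., 595, ., ., ., 812, ., 695, 730]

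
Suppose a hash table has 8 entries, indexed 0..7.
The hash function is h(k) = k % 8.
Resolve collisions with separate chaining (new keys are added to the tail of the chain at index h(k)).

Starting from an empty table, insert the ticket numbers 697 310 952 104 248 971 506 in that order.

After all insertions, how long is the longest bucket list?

3

Insert 697: h=1, bucket 1 empty → new chain.
Insert 310: h=6, bucket 6 empty → new chain.
Insert 952: h=0, bucket 0 empty → new chain.
Insert 104: h=0, bucket 0 nonempty → append to chain.
Insert 248: h=0, bucket 0 nonempty → append to chain.
Insert 971: h=3, bucket 3 empty → new chain.
Insert 506: h=2, bucket 2 empty → new chain.
Final buckets:
0: 952 -> 104 -> 248
1: 697
2: 506
3: 971
4: —
5: —
6: 310
7: —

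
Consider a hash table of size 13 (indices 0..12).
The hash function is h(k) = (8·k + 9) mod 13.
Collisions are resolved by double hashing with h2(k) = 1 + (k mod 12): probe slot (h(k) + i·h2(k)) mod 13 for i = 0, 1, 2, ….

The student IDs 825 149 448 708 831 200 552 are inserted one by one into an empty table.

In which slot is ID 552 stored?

825 hashes to 5; slot 5 is free => place at 5.
149 hashes to 5, h2=6; 5 taken => place at 11.
448 hashes to 5, h2=5; 5 taken => place at 10.
708 hashes to 5, h2=1; 5 taken => place at 6.
831 hashes to 1; slot 1 is free => place at 1.
200 hashes to 10, h2=9; 10,6 taken => place at 2.
552 hashes to 5, h2=1; 5,6 taken => place at 7.
Table: [∅, 831, 200, ∅, ∅, 825, 708, 552, ∅, ∅, 448, 149, ∅]

7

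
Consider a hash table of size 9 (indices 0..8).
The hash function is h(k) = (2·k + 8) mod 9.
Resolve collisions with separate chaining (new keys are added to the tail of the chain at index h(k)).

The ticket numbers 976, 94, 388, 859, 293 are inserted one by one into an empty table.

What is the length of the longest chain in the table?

3

Insert 976: h=7, bucket 7 empty -> new chain.
Insert 94: h=7, bucket 7 nonempty -> append to chain.
Insert 388: h=1, bucket 1 empty -> new chain.
Insert 859: h=7, bucket 7 nonempty -> append to chain.
Insert 293: h=0, bucket 0 empty -> new chain.
Final buckets:
0: 293
1: 388
2: -
3: -
4: -
5: -
6: -
7: 976 -> 94 -> 859
8: -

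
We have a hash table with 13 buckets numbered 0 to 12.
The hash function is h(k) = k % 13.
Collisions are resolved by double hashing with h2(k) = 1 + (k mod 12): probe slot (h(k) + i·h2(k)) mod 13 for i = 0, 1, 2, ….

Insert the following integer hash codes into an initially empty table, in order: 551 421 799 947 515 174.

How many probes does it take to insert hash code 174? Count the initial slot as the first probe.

2

551: h=5 -> slot 5
421: h=5, h2=2, probe 5,7 -> slot 7
799: h=6 -> slot 6
947: h=11 -> slot 11
515: h=8 -> slot 8
174: h=5, h2=7, probe 5,12 -> slot 12
Table: [∅, ∅, ∅, ∅, ∅, 551, 799, 421, 515, ∅, ∅, 947, 174]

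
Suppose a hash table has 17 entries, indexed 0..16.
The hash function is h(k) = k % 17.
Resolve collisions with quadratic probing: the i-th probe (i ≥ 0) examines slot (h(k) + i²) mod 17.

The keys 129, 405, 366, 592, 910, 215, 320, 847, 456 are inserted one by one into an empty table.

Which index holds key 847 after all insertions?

6

129 hashes to 10; slot 10 is free -> place at 10.
405 hashes to 14; slot 14 is free -> place at 14.
366 hashes to 9; slot 9 is free -> place at 9.
592 hashes to 14; 14 taken -> place at 15.
910 hashes to 9; 9,10 taken -> place at 13.
215 hashes to 11; slot 11 is free -> place at 11.
320 hashes to 14; 14,15 taken -> place at 1.
847 hashes to 14; 14,15,1 taken -> place at 6.
456 hashes to 14; 14,15,1,6,13 taken -> place at 5.
Table: [-, 320, -, -, -, 456, 847, -, -, 366, 129, 215, -, 910, 405, 592, -]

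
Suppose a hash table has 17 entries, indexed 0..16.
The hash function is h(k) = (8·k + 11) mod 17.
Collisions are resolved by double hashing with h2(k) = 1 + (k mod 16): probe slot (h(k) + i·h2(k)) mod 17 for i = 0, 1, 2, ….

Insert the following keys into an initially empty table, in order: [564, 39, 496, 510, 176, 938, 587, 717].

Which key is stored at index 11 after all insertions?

564: h=1 -> slot 1
39: h=0 -> slot 0
496: h=1, h2=1, probe 1,2 -> slot 2
510: h=11 -> slot 11
176: h=8 -> slot 8
938: h=1, h2=11, probe 1,12 -> slot 12
587: h=15 -> slot 15
717: h=1, h2=14, probe 1,15,12,9 -> slot 9
Table: [39, 564, 496, _, _, _, _, _, 176, 717, _, 510, 938, _, _, 587, _]

510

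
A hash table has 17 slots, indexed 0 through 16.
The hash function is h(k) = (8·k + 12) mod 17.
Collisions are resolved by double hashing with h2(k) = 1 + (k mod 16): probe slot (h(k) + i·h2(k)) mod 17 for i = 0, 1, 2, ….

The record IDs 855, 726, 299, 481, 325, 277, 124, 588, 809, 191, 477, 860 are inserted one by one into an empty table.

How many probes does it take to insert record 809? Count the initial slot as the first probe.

855: h=1 => slot 1
726: h=6 => slot 6
299: h=7 => slot 7
481: h=1, h2=2, probe 1,3 => slot 3
325: h=11 => slot 11
277: h=1, h2=6, probe 1,7,13 => slot 13
124: h=1, h2=13, probe 1,14 => slot 14
588: h=7, h2=13, probe 7,3,16 => slot 16
809: h=7, h2=10, probe 7,0 => slot 0
191: h=10 => slot 10
477: h=3, h2=14, probe 3,0,14,11,8 => slot 8
860: h=7, h2=13, probe 7,3,16,12 => slot 12
Table: [809, 855, ∅, 481, ∅, ∅, 726, 299, 477, ∅, 191, 325, 860, 277, 124, ∅, 588]

2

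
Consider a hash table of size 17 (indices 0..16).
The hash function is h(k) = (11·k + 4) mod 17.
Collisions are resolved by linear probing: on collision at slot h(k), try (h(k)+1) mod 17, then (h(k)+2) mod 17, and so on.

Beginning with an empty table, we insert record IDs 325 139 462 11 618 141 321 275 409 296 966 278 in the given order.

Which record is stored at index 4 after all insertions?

Insert 325: h=9, slot 9 empty -> index 9.
Insert 139: h=3, slot 3 empty -> index 3.
Insert 462: h=3, slot 3 occupied -> index 4.
Insert 11: h=6, slot 6 empty -> index 6.
Insert 618: h=2, slot 2 empty -> index 2.
Insert 141: h=8, slot 8 empty -> index 8.
Insert 321: h=16, slot 16 empty -> index 16.
Insert 275: h=3, slots 3,4 occupied -> index 5.
Insert 409: h=15, slot 15 empty -> index 15.
Insert 296: h=13, slot 13 empty -> index 13.
Insert 966: h=5, slots 5,6 occupied -> index 7.
Insert 278: h=2, slots 2,3,4,5,6,7,8,9 occupied -> index 10.
Table: [—, —, 618, 139, 462, 275, 11, 966, 141, 325, 278, —, —, 296, —, 409, 321]

462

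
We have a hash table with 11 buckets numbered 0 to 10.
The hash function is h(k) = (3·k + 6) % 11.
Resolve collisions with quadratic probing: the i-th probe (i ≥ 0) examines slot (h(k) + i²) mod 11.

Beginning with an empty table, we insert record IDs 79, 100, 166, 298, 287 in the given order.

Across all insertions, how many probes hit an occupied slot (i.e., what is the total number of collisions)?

6

Insert 79: h=1, slot 1 empty -> index 1.
Insert 100: h=9, slot 9 empty -> index 9.
Insert 166: h=9, slot 9 occupied -> index 10.
Insert 298: h=9, slots 9,10 occupied -> index 2.
Insert 287: h=9, slots 9,10,2 occupied -> index 7.
Table: [—, 79, 298, —, —, —, —, 287, —, 100, 166]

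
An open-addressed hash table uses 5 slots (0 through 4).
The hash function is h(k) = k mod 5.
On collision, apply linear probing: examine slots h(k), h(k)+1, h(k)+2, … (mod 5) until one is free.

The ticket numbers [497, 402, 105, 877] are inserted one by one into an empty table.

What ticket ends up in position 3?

402

497: h=2 -> slot 2
402: h=2, probe 2,3 -> slot 3
105: h=0 -> slot 0
877: h=2, probe 2,3,4 -> slot 4
Table: [105, —, 497, 402, 877]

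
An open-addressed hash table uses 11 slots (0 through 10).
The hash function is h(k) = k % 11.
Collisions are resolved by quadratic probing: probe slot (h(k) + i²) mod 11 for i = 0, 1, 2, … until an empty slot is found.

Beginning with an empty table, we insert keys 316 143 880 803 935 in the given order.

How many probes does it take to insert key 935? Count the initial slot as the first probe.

4

316 hashes to 8; slot 8 is free -> place at 8.
143 hashes to 0; slot 0 is free -> place at 0.
880 hashes to 0; 0 taken -> place at 1.
803 hashes to 0; 0,1 taken -> place at 4.
935 hashes to 0; 0,1,4 taken -> place at 9.
Table: [143, 880, ., ., 803, ., ., ., 316, 935, .]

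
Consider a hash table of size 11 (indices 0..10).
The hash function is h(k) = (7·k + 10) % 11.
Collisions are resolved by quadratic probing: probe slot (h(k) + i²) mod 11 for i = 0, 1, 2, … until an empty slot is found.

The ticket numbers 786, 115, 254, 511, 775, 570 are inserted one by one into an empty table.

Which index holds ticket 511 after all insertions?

5

786 hashes to 1; slot 1 is free => place at 1.
115 hashes to 1; 1 taken => place at 2.
254 hashes to 6; slot 6 is free => place at 6.
511 hashes to 1; 1,2 taken => place at 5.
775 hashes to 1; 1,2,5 taken => place at 10.
570 hashes to 7; slot 7 is free => place at 7.
Table: [_, 786, 115, _, _, 511, 254, 570, _, _, 775]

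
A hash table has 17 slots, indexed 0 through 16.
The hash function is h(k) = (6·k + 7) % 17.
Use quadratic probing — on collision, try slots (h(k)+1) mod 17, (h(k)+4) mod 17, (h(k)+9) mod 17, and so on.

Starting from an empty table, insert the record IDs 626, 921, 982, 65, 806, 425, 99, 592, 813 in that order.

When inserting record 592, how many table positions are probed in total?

5

Insert 626: h=6, slot 6 empty => index 6.
Insert 921: h=8, slot 8 empty => index 8.
Insert 982: h=0, slot 0 empty => index 0.
Insert 65: h=6, slot 6 occupied => index 7.
Insert 806: h=15, slot 15 empty => index 15.
Insert 425: h=7, slots 7,8 occupied => index 11.
Insert 99: h=6, slots 6,7 occupied => index 10.
Insert 592: h=6, slots 6,7,10,15 occupied => index 5.
Insert 813: h=6, slots 6,7,10,15,5 occupied => index 14.
Table: [982, -, -, -, -, 592, 626, 65, 921, -, 99, 425, -, -, 813, 806, -]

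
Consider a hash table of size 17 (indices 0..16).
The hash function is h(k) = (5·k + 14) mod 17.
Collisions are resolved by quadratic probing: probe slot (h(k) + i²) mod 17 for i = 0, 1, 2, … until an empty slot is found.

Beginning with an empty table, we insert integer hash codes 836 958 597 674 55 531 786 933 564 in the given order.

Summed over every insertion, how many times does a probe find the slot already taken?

836: h=12 -> slot 12
958: h=10 -> slot 10
597: h=7 -> slot 7
674: h=1 -> slot 1
55: h=0 -> slot 0
531: h=0, probe 0,1,4 -> slot 4
786: h=0, probe 0,1,4,9 -> slot 9
933: h=4, probe 4,5 -> slot 5
564: h=12, probe 12,13 -> slot 13
Table: [55, 674, ∅, ∅, 531, 933, ∅, 597, ∅, 786, 958, ∅, 836, 564, ∅, ∅, ∅]

7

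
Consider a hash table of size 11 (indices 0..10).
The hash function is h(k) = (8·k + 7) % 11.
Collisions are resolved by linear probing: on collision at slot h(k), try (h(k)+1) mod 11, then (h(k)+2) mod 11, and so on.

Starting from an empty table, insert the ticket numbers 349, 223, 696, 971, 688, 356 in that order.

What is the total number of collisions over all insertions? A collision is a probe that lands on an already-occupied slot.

4

349 hashes to 5; slot 5 is free -> place at 5.
223 hashes to 9; slot 9 is free -> place at 9.
696 hashes to 9; 9 taken -> place at 10.
971 hashes to 9; 9,10 taken -> place at 0.
688 hashes to 0; 0 taken -> place at 1.
356 hashes to 6; slot 6 is free -> place at 6.
Table: [971, 688, -, -, -, 349, 356, -, -, 223, 696]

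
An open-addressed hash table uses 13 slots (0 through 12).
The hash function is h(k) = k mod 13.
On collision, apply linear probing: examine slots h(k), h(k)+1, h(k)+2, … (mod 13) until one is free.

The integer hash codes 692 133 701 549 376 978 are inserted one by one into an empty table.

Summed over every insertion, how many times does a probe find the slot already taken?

Insert 692: h=3, slot 3 empty -> index 3.
Insert 133: h=3, slot 3 occupied -> index 4.
Insert 701: h=12, slot 12 empty -> index 12.
Insert 549: h=3, slots 3,4 occupied -> index 5.
Insert 376: h=12, slot 12 occupied -> index 0.
Insert 978: h=3, slots 3,4,5 occupied -> index 6.
Table: [376, —, —, 692, 133, 549, 978, —, —, —, —, —, 701]

7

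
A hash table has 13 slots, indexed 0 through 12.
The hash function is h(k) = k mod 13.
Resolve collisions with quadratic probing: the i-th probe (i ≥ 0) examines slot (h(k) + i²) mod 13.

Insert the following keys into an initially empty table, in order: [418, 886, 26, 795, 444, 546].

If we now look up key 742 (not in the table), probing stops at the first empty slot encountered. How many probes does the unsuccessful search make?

3

418: h=2 → slot 2
886: h=2, probe 2,3 → slot 3
26: h=0 → slot 0
795: h=2, probe 2,3,6 → slot 6
444: h=2, probe 2,3,6,11 → slot 11
546: h=0, probe 0,1 → slot 1
Table: [26, 546, 418, 886, ∅, ∅, 795, ∅, ∅, ∅, ∅, 444, ∅]
Lookup 742: h=1, probe 1,2,5 → slot 5 empty, not found.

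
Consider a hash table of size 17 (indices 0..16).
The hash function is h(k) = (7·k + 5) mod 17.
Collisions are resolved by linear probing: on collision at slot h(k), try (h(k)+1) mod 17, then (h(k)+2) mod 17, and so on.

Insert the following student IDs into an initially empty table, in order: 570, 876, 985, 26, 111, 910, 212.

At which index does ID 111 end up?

570 hashes to 0; slot 0 is free => place at 0.
876 hashes to 0; 0 taken => place at 1.
985 hashes to 15; slot 15 is free => place at 15.
26 hashes to 0; 0,1 taken => place at 2.
111 hashes to 0; 0,1,2 taken => place at 3.
910 hashes to 0; 0,1,2,3 taken => place at 4.
212 hashes to 10; slot 10 is free => place at 10.
Table: [570, 876, 26, 111, 910, ∅, ∅, ∅, ∅, ∅, 212, ∅, ∅, ∅, ∅, 985, ∅]

3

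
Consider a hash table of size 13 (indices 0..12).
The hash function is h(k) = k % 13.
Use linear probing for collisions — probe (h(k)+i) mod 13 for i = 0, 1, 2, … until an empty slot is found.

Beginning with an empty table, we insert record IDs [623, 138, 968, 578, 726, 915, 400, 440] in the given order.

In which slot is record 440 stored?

0

Insert 623: h=12, slot 12 empty -> index 12.
Insert 138: h=8, slot 8 empty -> index 8.
Insert 968: h=6, slot 6 empty -> index 6.
Insert 578: h=6, slot 6 occupied -> index 7.
Insert 726: h=11, slot 11 empty -> index 11.
Insert 915: h=5, slot 5 empty -> index 5.
Insert 400: h=10, slot 10 empty -> index 10.
Insert 440: h=11, slots 11,12 occupied -> index 0.
Table: [440, _, _, _, _, 915, 968, 578, 138, _, 400, 726, 623]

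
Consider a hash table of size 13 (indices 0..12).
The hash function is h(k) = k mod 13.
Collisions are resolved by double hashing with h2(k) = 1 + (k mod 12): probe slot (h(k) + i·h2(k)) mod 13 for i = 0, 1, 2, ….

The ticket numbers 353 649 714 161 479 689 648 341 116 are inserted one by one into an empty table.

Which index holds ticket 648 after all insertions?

Insert 353: h=2, slot 2 empty -> index 2.
Insert 649: h=12, slot 12 empty -> index 12.
Insert 714: h=12, h2=7, slot 12 occupied -> index 6.
Insert 161: h=5, slot 5 empty -> index 5.
Insert 479: h=11, slot 11 empty -> index 11.
Insert 689: h=0, slot 0 empty -> index 0.
Insert 648: h=11, h2=1, slots 11,12,0 occupied -> index 1.
Insert 341: h=3, slot 3 empty -> index 3.
Insert 116: h=12, h2=9, slot 12 occupied -> index 8.
Table: [689, 648, 353, 341, —, 161, 714, —, 116, —, —, 479, 649]

1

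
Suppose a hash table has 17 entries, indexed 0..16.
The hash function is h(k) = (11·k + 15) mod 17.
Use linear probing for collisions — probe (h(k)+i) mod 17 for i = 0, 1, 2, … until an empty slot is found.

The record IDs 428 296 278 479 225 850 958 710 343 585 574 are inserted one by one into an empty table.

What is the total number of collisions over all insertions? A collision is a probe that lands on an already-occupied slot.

428: h=14 → slot 14
296: h=7 → slot 7
278: h=13 → slot 13
479: h=14, probe 14,15 → slot 15
225: h=8 → slot 8
850: h=15, probe 15,16 → slot 16
958: h=13, probe 13,14,15,16,0 → slot 0
710: h=5 → slot 5
343: h=14, probe 14,15,16,0,1 → slot 1
585: h=7, probe 7,8,9 → slot 9
574: h=5, probe 5,6 → slot 6
Table: [958, 343, _, _, _, 710, 574, 296, 225, 585, _, _, _, 278, 428, 479, 850]

13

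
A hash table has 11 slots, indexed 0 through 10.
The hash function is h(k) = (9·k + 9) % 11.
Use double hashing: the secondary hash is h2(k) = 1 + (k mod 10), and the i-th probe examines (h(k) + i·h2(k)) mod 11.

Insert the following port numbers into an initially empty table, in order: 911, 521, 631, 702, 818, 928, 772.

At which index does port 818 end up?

Insert 911: h=2, slot 2 empty => index 2.
Insert 521: h=1, slot 1 empty => index 1.
Insert 631: h=1, h2=2, slot 1 occupied => index 3.
Insert 702: h=2, h2=3, slot 2 occupied => index 5.
Insert 818: h=1, h2=9, slot 1 occupied => index 10.
Insert 928: h=1, h2=9, slots 1,10 occupied => index 8.
Insert 772: h=5, h2=3, slots 5,8 occupied => index 0.
Table: [772, 521, 911, 631, —, 702, —, —, 928, —, 818]

10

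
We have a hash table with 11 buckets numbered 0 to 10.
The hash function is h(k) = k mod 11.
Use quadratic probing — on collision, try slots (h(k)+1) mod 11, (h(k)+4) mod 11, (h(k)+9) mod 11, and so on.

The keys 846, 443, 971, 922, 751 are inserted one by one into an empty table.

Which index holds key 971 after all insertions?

Insert 846: h=10, slot 10 empty -> index 10.
Insert 443: h=3, slot 3 empty -> index 3.
Insert 971: h=3, slot 3 occupied -> index 4.
Insert 922: h=9, slot 9 empty -> index 9.
Insert 751: h=3, slots 3,4 occupied -> index 7.
Table: [_, _, _, 443, 971, _, _, 751, _, 922, 846]

4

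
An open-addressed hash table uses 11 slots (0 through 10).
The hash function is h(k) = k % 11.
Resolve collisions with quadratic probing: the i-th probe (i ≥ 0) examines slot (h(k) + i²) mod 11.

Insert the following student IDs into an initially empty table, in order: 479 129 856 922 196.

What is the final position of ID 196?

2

479: h=6 -> slot 6
129: h=8 -> slot 8
856: h=9 -> slot 9
922: h=9, probe 9,10 -> slot 10
196: h=9, probe 9,10,2 -> slot 2
Table: [-, -, 196, -, -, -, 479, -, 129, 856, 922]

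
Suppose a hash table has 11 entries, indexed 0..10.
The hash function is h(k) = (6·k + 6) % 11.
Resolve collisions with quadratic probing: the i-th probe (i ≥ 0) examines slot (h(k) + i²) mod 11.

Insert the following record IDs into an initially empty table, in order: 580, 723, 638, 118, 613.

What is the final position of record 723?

0

580: h=10 -> slot 10
723: h=10, probe 10,0 -> slot 0
638: h=6 -> slot 6
118: h=10, probe 10,0,3 -> slot 3
613: h=10, probe 10,0,3,8 -> slot 8
Table: [723, -, -, 118, -, -, 638, -, 613, -, 580]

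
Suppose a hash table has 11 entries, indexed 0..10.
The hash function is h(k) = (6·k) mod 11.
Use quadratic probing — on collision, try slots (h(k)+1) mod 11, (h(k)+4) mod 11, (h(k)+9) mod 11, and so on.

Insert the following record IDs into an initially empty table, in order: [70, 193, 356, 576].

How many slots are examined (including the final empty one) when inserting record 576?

70: h=2 → slot 2
193: h=3 → slot 3
356: h=2, probe 2,3,6 → slot 6
576: h=2, probe 2,3,6,0 → slot 0
Table: [576, ∅, 70, 193, ∅, ∅, 356, ∅, ∅, ∅, ∅]

4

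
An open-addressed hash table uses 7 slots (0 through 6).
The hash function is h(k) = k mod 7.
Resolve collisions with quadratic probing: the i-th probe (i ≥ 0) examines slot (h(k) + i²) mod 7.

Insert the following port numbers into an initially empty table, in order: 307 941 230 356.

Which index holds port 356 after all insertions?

307 hashes to 6; slot 6 is free -> place at 6.
941 hashes to 3; slot 3 is free -> place at 3.
230 hashes to 6; 6 taken -> place at 0.
356 hashes to 6; 6,0,3 taken -> place at 1.
Table: [230, 356, ∅, 941, ∅, ∅, 307]

1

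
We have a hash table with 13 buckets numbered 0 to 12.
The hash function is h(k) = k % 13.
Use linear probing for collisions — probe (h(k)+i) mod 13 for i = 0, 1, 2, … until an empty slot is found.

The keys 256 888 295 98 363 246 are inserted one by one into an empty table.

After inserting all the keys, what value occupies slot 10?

256 hashes to 9; slot 9 is free → place at 9.
888 hashes to 4; slot 4 is free → place at 4.
295 hashes to 9; 9 taken → place at 10.
98 hashes to 7; slot 7 is free → place at 7.
363 hashes to 12; slot 12 is free → place at 12.
246 hashes to 12; 12 taken → place at 0.
Table: [246, -, -, -, 888, -, -, 98, -, 256, 295, -, 363]

295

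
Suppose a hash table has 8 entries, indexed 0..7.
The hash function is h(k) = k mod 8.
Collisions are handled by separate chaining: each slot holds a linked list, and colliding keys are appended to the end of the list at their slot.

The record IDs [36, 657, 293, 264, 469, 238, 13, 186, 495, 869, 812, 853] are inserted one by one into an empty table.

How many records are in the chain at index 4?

36 -> bucket 4
657 -> bucket 1
293 -> bucket 5
264 -> bucket 0
469 -> bucket 5 (collision)
238 -> bucket 6
13 -> bucket 5 (collision)
186 -> bucket 2
495 -> bucket 7
869 -> bucket 5 (collision)
812 -> bucket 4 (collision)
853 -> bucket 5 (collision)
Final buckets:
0: 264
1: 657
2: 186
3: -
4: 36 -> 812
5: 293 -> 469 -> 13 -> 869 -> 853
6: 238
7: 495

2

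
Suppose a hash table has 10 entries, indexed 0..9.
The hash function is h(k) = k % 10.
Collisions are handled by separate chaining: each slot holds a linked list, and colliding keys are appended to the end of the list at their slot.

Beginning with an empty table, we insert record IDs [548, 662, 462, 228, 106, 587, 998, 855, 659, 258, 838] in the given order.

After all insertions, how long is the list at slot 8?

5

548 -> bucket 8
662 -> bucket 2
462 -> bucket 2 (collision)
228 -> bucket 8 (collision)
106 -> bucket 6
587 -> bucket 7
998 -> bucket 8 (collision)
855 -> bucket 5
659 -> bucket 9
258 -> bucket 8 (collision)
838 -> bucket 8 (collision)
Final buckets:
0: -
1: -
2: 662 -> 462
3: -
4: -
5: 855
6: 106
7: 587
8: 548 -> 228 -> 998 -> 258 -> 838
9: 659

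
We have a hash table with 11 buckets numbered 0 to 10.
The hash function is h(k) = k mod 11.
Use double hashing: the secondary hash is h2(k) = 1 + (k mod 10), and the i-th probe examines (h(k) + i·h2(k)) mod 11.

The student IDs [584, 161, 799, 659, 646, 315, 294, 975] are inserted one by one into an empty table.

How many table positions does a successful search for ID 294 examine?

6

Insert 584: h=1, slot 1 empty → index 1.
Insert 161: h=7, slot 7 empty → index 7.
Insert 799: h=7, h2=10, slot 7 occupied → index 6.
Insert 659: h=10, slot 10 empty → index 10.
Insert 646: h=8, slot 8 empty → index 8.
Insert 315: h=7, h2=6, slot 7 occupied → index 2.
Insert 294: h=8, h2=5, slots 8,2,7,1,6 occupied → index 0.
Insert 975: h=7, h2=6, slots 7,2,8 occupied → index 3.
Table: [294, 584, 315, 975, ., ., 799, 161, 646, ., 659]
Lookup 294: h=8, h2=5, probe 8,2,7,1,6,0 → found at 0.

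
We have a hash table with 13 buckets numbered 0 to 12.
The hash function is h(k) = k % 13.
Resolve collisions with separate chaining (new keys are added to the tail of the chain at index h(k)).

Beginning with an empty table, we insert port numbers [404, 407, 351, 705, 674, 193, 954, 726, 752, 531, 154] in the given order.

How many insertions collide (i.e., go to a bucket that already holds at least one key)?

5

Insert 404: h=1, bucket 1 empty → new chain.
Insert 407: h=4, bucket 4 empty → new chain.
Insert 351: h=0, bucket 0 empty → new chain.
Insert 705: h=3, bucket 3 empty → new chain.
Insert 674: h=11, bucket 11 empty → new chain.
Insert 193: h=11, bucket 11 nonempty → append to chain.
Insert 954: h=5, bucket 5 empty → new chain.
Insert 726: h=11, bucket 11 nonempty → append to chain.
Insert 752: h=11, bucket 11 nonempty → append to chain.
Insert 531: h=11, bucket 11 nonempty → append to chain.
Insert 154: h=11, bucket 11 nonempty → append to chain.
Final buckets:
0: 351
1: 404
2: —
3: 705
4: 407
5: 954
6: —
7: —
8: —
9: —
10: —
11: 674 -> 193 -> 726 -> 752 -> 531 -> 154
12: —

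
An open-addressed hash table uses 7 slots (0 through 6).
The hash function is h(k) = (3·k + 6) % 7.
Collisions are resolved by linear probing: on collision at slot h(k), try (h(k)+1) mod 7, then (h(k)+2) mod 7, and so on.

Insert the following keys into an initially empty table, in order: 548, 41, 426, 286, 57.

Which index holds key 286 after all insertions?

6

Insert 548: h=5, slot 5 empty -> index 5.
Insert 41: h=3, slot 3 empty -> index 3.
Insert 426: h=3, slot 3 occupied -> index 4.
Insert 286: h=3, slots 3,4,5 occupied -> index 6.
Insert 57: h=2, slot 2 empty -> index 2.
Table: [_, _, 57, 41, 426, 548, 286]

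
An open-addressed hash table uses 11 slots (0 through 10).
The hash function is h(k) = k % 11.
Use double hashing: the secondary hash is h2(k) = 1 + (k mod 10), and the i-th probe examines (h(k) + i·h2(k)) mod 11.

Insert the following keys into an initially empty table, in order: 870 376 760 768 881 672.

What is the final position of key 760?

3

Insert 870: h=1, slot 1 empty -> index 1.
Insert 376: h=2, slot 2 empty -> index 2.
Insert 760: h=1, h2=1, slots 1,2 occupied -> index 3.
Insert 768: h=9, slot 9 empty -> index 9.
Insert 881: h=1, h2=2, slots 1,3 occupied -> index 5.
Insert 672: h=1, h2=3, slot 1 occupied -> index 4.
Table: [∅, 870, 376, 760, 672, 881, ∅, ∅, ∅, 768, ∅]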